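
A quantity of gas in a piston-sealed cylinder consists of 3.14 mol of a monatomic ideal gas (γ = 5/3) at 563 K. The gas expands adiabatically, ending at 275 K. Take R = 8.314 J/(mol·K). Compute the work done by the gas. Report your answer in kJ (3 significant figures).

Adiabatic ⇒ Q = 0, so W_by = −ΔU = nCᵥ(T₁ − T₂).
Cᵥ = 3R/2 = 12.47 J/(mol·K).
W = (3.14)(12.47)(563 − 275) = 11278 J.

W ≈ 11.3 kJ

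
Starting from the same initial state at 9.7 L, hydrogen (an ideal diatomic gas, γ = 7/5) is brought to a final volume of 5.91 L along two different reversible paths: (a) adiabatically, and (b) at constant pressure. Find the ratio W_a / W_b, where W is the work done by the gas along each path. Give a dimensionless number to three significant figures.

W_a / W_b ≈ 1.40

Path (a) adiabatic: W = P₁V₁(1 − (V₁/V₂)^(γ−1))/(γ−1) → W_a/(P₁V₁) = -0.548.
Path (b) isobaric: W = P₁(V₂ − V₁) → W_b/(P₁V₁) = -0.3907.
W_a / W_b = -0.548 / -0.3907 = 1.403.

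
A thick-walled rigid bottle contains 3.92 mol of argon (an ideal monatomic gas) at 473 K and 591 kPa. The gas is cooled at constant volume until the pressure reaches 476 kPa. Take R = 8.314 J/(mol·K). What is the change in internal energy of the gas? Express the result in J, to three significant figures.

ΔU ≈ -4500 J

Constant volume ⇒ W = 0, so Q = ΔU = nCᵥΔT with Cᵥ = 3R/2 = 12.47 J/(mol·K).
At constant V, T₂/T₁ = P₂/P₁ ⇒ ΔT = T₁(P₂/P₁ − 1) = 473·(476/591 − 1) = -92.04 K.
ΔU = (3.92)(12.47)(-92.04) = -4499 J.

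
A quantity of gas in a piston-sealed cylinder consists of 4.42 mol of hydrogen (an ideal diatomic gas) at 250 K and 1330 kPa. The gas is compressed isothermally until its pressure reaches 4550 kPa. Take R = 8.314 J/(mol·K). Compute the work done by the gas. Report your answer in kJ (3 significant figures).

W ≈ -11.3 kJ

Isothermal process: W = nRT ln(V₂/V₁) = nRT ln(P₁/P₂).
W = (4.42)(8.314)(250) × ln(1330/4550)
  = 9187 × ln(0.2923) = 9187 × -1.23
W_by_gas = -11299 J.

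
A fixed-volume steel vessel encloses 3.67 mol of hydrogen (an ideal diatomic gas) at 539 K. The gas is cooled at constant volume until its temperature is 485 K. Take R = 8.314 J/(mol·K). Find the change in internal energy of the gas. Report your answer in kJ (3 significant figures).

Constant volume ⇒ W = 0, so Q = ΔU = nCᵥΔT with Cᵥ = 5R/2 = 20.79 J/(mol·K).
ΔU = (3.67)(20.79)(485 − 539) = -4119 J.

ΔU ≈ -4.12 kJ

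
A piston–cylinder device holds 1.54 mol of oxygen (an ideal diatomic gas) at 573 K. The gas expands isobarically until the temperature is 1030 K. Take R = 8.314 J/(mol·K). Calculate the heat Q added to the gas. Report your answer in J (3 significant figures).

Q ≈ 20500 J

Isobaric: W = nRΔT = (1.54)(8.314)(457) = 5851 J.
ΔU = nCᵥΔT with Cᵥ = 5R/2: ΔU = (1.54)(20.79)(457) = 14628 J.
Q = ΔU + W = 14628 + 5851 = 20479 J.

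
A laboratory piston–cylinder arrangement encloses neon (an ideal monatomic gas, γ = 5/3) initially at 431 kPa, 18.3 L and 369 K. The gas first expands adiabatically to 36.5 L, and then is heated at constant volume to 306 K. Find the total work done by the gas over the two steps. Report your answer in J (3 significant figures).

Step 1 (adiabatic): W = (P₁V₁ − P₂V₂)/(γ−1) = (7887 − 4978)/0.667 = 4364 J.
Step 2 (isochoric): W = 0 (constant volume).
W_total = 4364 + 0 = 4364 J.

W_total ≈ 4360 J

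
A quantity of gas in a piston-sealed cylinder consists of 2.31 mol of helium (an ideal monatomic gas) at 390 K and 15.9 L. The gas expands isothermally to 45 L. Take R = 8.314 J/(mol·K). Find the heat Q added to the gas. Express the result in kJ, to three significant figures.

Q ≈ 7.79 kJ

Isothermal ⇒ ΔU = 0, so Q = W = nRT ln(V₂/V₁).
Q = (2.31)(8.314)(390) ln(45/15.9) = 7490 × 1.04 = 7792 J.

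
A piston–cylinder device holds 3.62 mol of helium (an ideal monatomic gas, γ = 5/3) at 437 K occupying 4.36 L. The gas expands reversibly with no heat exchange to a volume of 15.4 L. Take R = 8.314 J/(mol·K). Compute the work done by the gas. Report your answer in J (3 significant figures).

Adiabatic: TV^(γ−1) = const with γ = 5/3.
T₂ = T₁ (V₁/V₂)^(γ−1) = 437 × (4.36/15.4)^0.667 = 437 × 0.4312 = 188.4 K.
W_by = nCᵥ(T₁ − T₂) = (3.62)(12.47)(437 − 188.4) = 11222 J.

W ≈ 11200 J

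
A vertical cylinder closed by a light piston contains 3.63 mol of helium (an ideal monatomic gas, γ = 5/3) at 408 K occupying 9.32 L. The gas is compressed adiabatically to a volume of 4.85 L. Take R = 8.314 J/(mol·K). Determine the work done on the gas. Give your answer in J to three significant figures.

W ≈ 10100 J

Adiabatic: TV^(γ−1) = const with γ = 5/3.
T₂ = T₁ (V₁/V₂)^(γ−1) = 408 × (9.32/4.85)^0.667 = 408 × 1.546 = 630.6 K.
W_by = nCᵥ(T₁ − T₂) = (3.63)(12.47)(408 − 630.6) = -10079 J.
Work on gas = −W_by = 10079 J.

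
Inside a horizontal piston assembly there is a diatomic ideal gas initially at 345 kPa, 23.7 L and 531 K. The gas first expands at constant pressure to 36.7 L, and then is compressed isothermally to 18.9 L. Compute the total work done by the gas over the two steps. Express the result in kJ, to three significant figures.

Step 1 (isobaric): W = PΔV = (345 kPa)(36.7 − 23.7 L) = 4485 J.
After step 1: P = 345 kPa, V = 36.7 L, T = 822.3 K.
Step 2 (isothermal): W = P₁V₁ ln(V₂/V₁) = (12662) ln(18.9/36.7) = -8402 J.
W_total = 4485 − 8402 = -3917 J.

W_total ≈ -3.92 kJ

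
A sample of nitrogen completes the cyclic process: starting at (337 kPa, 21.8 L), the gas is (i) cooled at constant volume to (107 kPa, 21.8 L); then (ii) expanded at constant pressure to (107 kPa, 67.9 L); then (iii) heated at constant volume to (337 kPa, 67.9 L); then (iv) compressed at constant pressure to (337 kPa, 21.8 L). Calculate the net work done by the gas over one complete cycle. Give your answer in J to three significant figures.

W_net ≈ -10600 J

Constant-volume legs do no work.
W(ii) = (107)(67.9 − 21.8) = 4933 J; W(iv) = (337)(21.8 − 67.9) = -15536 J.
W_net = 4933 − 15536 = -10603 J (the counter-clockwise enclosed area).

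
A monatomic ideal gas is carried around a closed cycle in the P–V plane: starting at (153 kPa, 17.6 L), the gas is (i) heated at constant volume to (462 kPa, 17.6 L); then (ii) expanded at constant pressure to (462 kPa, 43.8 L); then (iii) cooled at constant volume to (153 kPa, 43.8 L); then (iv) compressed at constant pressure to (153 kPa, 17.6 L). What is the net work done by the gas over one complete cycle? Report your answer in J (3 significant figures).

W_net ≈ 8100 J

Constant-volume legs do no work.
W(ii) = (462)(43.8 − 17.6) = 12104 J; W(iv) = (153)(17.6 − 43.8) = -4009 J.
W_net = 12104 − 4009 = 8096 J (the clockwise enclosed area).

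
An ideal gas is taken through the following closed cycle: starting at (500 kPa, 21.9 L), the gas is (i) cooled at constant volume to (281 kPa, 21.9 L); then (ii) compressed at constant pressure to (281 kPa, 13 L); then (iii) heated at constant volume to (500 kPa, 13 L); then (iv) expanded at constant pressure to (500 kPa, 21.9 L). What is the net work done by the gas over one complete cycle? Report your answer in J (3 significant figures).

W_net ≈ 1950 J

Constant-volume legs do no work.
W(ii) = (281)(13 − 21.9) = -2501 J; W(iv) = (500)(21.9 − 13) = 4450 J.
W_net = -2501 + 4450 = 1949 J (the clockwise enclosed area).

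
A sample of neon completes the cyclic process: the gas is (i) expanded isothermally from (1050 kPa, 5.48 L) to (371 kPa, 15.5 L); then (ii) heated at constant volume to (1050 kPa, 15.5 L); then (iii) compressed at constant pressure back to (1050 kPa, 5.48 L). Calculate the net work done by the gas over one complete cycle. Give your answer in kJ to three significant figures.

W_net ≈ -4.54 kJ

Leg (i): W = PᵢVᵢ ln(V_f/Vᵢ) = (5754) ln(15.5/5.48) = 5983 J.
Leg (ii): W = 0.
Leg (iii): W = PΔV = (1050)(5.48 − 15.5) = -10521 J.
W_net = 5983 − 10521 = -4538 J.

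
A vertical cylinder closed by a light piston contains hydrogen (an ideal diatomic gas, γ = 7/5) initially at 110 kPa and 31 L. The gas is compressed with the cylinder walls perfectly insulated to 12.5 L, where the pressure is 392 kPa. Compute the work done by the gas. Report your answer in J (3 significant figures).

W ≈ -3730 J

Adiabatic: W = (P₁V₁ − P₂V₂)/(γ − 1) with γ = 7/5.
P₁V₁ = 3410 J, P₂V₂ = 4900 J.
W = (3410 − 4900) / 0.4 = -3725 J.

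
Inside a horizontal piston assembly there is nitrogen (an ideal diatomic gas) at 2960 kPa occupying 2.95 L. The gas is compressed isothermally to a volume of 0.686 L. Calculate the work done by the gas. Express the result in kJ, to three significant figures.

Isothermal: W = nRT ln(V₂/V₁) = P₁V₁ ln(V₂/V₁).
P₁V₁ = (2960 kPa)(2.95 L) = 8732 J.
W = 8732 × ln(0.686/2.95) = 8732 × -1.459
W_by_gas = -12737 J.

W ≈ -12.7 kJ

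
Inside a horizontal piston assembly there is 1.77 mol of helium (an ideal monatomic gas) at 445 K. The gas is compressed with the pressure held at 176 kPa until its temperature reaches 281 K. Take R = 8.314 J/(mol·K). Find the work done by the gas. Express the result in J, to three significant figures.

W ≈ -2410 J

Isobaric: W = P ΔV = nR ΔT.
W = (1.77)(8.314)(281 − 445) = -2413 J.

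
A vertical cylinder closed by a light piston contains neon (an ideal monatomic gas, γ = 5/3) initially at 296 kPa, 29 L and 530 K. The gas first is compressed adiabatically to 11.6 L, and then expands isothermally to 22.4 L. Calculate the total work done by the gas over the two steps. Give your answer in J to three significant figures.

Step 1 (adiabatic): W = (P₁V₁ − P₂V₂)/(γ−1) = (8584 − 15812)/0.667 = -10842 J.
After step 1: P = 1363 kPa, V = 11.6 L, T = 976.3 K.
Step 2 (isothermal): W = P₁V₁ ln(V₂/V₁) = (15812) ln(22.4/11.6) = 10405 J.
W_total = -10842 + 10405 = -436.7 J.

W_total ≈ -437 J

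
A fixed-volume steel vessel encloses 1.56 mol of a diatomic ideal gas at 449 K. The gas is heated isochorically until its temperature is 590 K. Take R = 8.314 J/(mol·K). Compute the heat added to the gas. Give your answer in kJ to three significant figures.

Q ≈ 4.57 kJ

Constant volume ⇒ W = 0, so Q = ΔU = nCᵥΔT with Cᵥ = 5R/2 = 20.79 J/(mol·K).
ΔU = (1.56)(20.79)(590 − 449) = 4572 J.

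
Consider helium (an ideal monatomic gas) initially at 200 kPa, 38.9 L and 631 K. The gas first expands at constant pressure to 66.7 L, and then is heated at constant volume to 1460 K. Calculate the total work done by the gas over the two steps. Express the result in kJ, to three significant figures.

W_total ≈ 5.56 kJ

Step 1 (isobaric): W = PΔV = (200 kPa)(66.7 − 38.9 L) = 5560 J.
Step 2 (isochoric): W = 0 (constant volume).
W_total = 5560 + 0 = 5560 J.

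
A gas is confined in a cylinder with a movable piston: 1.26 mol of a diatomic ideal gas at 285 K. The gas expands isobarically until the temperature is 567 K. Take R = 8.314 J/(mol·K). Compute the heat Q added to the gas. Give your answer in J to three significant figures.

Isobaric: W = nRΔT = (1.26)(8.314)(282) = 2954 J.
ΔU = nCᵥΔT with Cᵥ = 5R/2: ΔU = (1.26)(20.79)(282) = 7385 J.
Q = ΔU + W = 7385 + 2954 = 10339 J.

Q ≈ 10300 J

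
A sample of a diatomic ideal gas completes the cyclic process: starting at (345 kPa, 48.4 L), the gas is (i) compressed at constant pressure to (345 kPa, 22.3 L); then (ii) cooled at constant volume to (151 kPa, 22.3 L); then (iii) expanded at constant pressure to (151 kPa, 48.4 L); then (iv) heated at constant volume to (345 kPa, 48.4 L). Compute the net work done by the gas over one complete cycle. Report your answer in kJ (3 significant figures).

Constant-volume legs do no work.
W(i) = (345)(22.3 − 48.4) = -9004 J; W(iii) = (151)(48.4 − 22.3) = 3941 J.
W_net = -9004 + 3941 = -5063 J (the counter-clockwise enclosed area).

W_net ≈ -5.06 kJ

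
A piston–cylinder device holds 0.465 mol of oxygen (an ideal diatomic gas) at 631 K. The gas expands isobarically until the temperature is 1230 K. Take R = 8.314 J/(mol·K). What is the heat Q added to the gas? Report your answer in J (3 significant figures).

Isobaric: W = nRΔT = (0.465)(8.314)(599) = 2316 J.
ΔU = nCᵥΔT with Cᵥ = 5R/2: ΔU = (0.465)(20.79)(599) = 5789 J.
Q = ΔU + W = 5789 + 2316 = 8105 J.

Q ≈ 8110 J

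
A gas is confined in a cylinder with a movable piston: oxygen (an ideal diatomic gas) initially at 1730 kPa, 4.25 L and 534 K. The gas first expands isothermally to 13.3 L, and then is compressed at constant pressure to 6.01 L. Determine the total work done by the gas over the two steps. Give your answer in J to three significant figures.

W_total ≈ 4360 J

Step 1 (isothermal): W = P₁V₁ ln(V₂/V₁) = (7352) ln(13.3/4.25) = 8388 J.
After step 1: P = 552.8 kPa, V = 13.3 L, T = 534 K.
Step 2 (isobaric): W = PΔV = (552.8 kPa)(6.01 − 13.3 L) = -4030 J.
W_total = 8388 − 4030 = 4358 J.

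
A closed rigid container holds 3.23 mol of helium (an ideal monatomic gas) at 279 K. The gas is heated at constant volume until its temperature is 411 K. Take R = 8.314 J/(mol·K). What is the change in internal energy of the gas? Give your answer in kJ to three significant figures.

ΔU ≈ 5.32 kJ

Constant volume ⇒ W = 0, so Q = ΔU = nCᵥΔT with Cᵥ = 3R/2 = 12.47 J/(mol·K).
ΔU = (3.23)(12.47)(411 − 279) = 5317 J.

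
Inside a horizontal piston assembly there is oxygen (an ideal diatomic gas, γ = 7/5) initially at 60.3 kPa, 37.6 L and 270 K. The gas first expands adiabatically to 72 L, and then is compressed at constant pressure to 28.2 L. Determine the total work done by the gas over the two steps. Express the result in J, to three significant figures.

W_total ≈ 234 J

Step 1 (adiabatic): W = (P₁V₁ − P₂V₂)/(γ−1) = (2267 − 1748)/0.4 = 1297 J.
After step 1: P = 24.28 kPa, V = 72 L, T = 208.2 K.
Step 2 (isobaric): W = PΔV = (24.28 kPa)(28.2 − 72 L) = -1064 J.
W_total = 1297 − 1064 = 233.5 J.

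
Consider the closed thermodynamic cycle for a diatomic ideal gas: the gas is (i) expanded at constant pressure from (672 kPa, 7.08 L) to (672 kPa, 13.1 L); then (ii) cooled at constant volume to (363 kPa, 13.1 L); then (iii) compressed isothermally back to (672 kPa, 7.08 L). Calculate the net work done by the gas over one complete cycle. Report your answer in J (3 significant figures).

W_net ≈ 1120 J

Leg (i): W = PΔV = (672)(13.1 − 7.08) = 4045 J.
Leg (ii): W = 0.
Leg (iii): W = PᵢVᵢ ln(V_f/Vᵢ) = (4755) ln(7.08/13.1) = -2926 J.
W_net = 4045 − 2926 = 1119 J.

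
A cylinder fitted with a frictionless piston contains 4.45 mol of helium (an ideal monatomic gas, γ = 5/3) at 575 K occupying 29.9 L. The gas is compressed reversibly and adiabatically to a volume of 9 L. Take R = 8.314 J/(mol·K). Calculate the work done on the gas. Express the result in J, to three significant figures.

W ≈ 39100 J

Adiabatic: TV^(γ−1) = const with γ = 5/3.
T₂ = T₁ (V₁/V₂)^(γ−1) = 575 × (29.9/9)^0.667 = 575 × 2.226 = 1280 K.
W_by = nCᵥ(T₁ − T₂) = (4.45)(12.47)(575 − 1280) = -39137 J.
Work on gas = −W_by = 39137 J.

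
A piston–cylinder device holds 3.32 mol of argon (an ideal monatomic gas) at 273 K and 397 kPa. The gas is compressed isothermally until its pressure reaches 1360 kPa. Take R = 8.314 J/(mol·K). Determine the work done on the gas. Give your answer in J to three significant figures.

W ≈ 9280 J

Isothermal process: W = nRT ln(V₂/V₁) = nRT ln(P₁/P₂).
W = (3.32)(8.314)(273) × ln(397/1360)
  = 7535 × ln(0.2919) = 7535 × -1.231
W_by_gas = -9278 J; work on gas = −W_by = 9278 J.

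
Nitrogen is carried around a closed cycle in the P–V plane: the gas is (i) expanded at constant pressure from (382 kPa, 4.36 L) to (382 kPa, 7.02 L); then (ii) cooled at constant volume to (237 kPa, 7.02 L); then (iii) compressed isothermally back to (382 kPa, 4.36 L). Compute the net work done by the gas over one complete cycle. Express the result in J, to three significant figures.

W_net ≈ 224 J

Leg (i): W = PΔV = (382)(7.02 − 4.36) = 1016 J.
Leg (ii): W = 0.
Leg (iii): W = PᵢVᵢ ln(V_f/Vᵢ) = (1664) ln(4.36/7.02) = -792.4 J.
W_net = 1016 − 792.4 = 223.7 J.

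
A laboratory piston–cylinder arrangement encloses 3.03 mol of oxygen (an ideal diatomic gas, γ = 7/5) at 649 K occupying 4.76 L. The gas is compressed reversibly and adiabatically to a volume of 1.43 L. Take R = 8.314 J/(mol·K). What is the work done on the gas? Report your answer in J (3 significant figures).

Adiabatic: TV^(γ−1) = const with γ = 7/5.
T₂ = T₁ (V₁/V₂)^(γ−1) = 649 × (4.76/1.43)^0.4 = 649 × 1.618 = 1050 K.
W_by = nCᵥ(T₁ − T₂) = (3.03)(20.79)(649 − 1050) = -25249 J.
Work on gas = −W_by = 25249 J.

W ≈ 25200 J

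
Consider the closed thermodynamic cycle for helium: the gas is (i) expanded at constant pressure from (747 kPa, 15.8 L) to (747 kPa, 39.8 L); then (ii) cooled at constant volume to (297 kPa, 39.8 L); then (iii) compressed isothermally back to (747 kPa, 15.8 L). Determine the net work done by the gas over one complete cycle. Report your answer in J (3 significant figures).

Leg (i): W = PΔV = (747)(39.8 − 15.8) = 17928 J.
Leg (ii): W = 0.
Leg (iii): W = PᵢVᵢ ln(V_f/Vᵢ) = (11821) ln(15.8/39.8) = -10921 J.
W_net = 17928 − 10921 = 7007 J.

W_net ≈ 7010 J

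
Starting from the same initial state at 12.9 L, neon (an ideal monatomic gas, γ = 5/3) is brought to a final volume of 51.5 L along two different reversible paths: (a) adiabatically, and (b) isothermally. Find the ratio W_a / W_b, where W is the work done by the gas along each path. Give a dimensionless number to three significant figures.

Path (a) adiabatic: W = P₁V₁(1 − (V₁/V₂)^(γ−1))/(γ−1) → W_a/(P₁V₁) = 0.904.
Path (b) isothermal: W = P₁V₁ ln(V₂/V₁) → W_b/(P₁V₁) = 1.384.
W_a / W_b = 0.904 / 1.384 = 0.653.

W_a / W_b ≈ 0.653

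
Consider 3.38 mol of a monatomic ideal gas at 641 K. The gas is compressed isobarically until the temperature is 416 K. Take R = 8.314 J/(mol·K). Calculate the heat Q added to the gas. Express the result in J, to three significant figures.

Q ≈ -15800 J

Isobaric: W = nRΔT = (3.38)(8.314)(-225) = -6323 J.
ΔU = nCᵥΔT with Cᵥ = 3R/2: ΔU = (3.38)(12.47)(-225) = -9484 J.
Q = ΔU + W = -9484 − 6323 = -15807 J.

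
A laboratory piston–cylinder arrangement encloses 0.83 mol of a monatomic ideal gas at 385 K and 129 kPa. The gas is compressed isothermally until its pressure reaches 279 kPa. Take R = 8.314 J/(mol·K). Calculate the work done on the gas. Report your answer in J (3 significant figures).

Isothermal process: W = nRT ln(V₂/V₁) = nRT ln(P₁/P₂).
W = (0.83)(8.314)(385) × ln(129/279)
  = 2657 × ln(0.4624) = 2657 × -0.7714
W_by_gas = -2049 J; work on gas = −W_by = 2049 J.

W ≈ 2050 J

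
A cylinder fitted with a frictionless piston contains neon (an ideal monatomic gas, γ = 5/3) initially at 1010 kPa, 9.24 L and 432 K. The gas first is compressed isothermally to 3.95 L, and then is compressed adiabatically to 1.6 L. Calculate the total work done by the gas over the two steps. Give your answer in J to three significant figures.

Step 1 (isothermal): W = P₁V₁ ln(V₂/V₁) = (9332) ln(3.95/9.24) = -7931 J.
After step 1: P = 2363 kPa, V = 3.95 L, T = 432 K.
Step 2 (adiabatic): W = (P₁V₁ − P₂V₂)/(γ−1) = (9332 − 17047)/0.667 = -11572 J.
W_total = -7931 − 11572 = -19503 J.

W_total ≈ -19500 J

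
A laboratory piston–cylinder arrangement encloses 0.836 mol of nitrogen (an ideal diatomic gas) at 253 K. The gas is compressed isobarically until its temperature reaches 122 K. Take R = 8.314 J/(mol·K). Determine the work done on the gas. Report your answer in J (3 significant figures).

W ≈ 911 J

Isobaric: W = P ΔV = nR ΔT.
W = (0.836)(8.314)(122 − 253) = -910.5 J.
Work on gas = −W_by = 910.5 J.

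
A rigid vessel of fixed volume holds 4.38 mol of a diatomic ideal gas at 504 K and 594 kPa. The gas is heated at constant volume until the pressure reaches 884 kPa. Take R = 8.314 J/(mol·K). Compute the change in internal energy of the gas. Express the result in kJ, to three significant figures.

Constant volume ⇒ W = 0, so Q = ΔU = nCᵥΔT with Cᵥ = 5R/2 = 20.79 J/(mol·K).
At constant V, T₂/T₁ = P₂/P₁ ⇒ ΔT = T₁(P₂/P₁ − 1) = 504·(884/594 − 1) = 246.1 K.
ΔU = (4.38)(20.79)(246.1) = 22401 J.

ΔU ≈ 22.4 kJ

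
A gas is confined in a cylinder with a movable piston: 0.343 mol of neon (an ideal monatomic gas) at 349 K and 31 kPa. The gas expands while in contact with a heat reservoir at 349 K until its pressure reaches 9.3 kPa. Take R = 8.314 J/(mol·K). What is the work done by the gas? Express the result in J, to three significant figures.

Isothermal process: W = nRT ln(V₂/V₁) = nRT ln(P₁/P₂).
W = (0.343)(8.314)(349) × ln(31/9.3)
  = 995.2 × ln(3.333) = 995.2 × 1.204
W_by_gas = 1198 J.

W ≈ 1200 J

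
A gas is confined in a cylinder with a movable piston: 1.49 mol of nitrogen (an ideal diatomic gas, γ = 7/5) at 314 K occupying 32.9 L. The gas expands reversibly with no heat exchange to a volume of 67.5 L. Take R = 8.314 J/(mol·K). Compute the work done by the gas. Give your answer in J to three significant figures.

Adiabatic: TV^(γ−1) = const with γ = 7/5.
T₂ = T₁ (V₁/V₂)^(γ−1) = 314 × (32.9/67.5)^0.4 = 314 × 0.7502 = 235.6 K.
W_by = nCᵥ(T₁ − T₂) = (1.49)(20.79)(314 − 235.6) = 2430 J.

W ≈ 2430 J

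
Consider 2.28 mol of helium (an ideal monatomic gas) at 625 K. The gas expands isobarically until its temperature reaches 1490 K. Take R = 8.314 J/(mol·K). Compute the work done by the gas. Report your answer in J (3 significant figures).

Isobaric: W = P ΔV = nR ΔT.
W = (2.28)(8.314)(1490 − 625) = 16397 J.

W ≈ 16400 J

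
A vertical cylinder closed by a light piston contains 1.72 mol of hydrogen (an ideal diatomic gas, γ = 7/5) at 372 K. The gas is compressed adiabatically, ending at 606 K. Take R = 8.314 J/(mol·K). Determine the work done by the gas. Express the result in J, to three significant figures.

Adiabatic ⇒ Q = 0, so W_by = −ΔU = nCᵥ(T₁ − T₂).
Cᵥ = 5R/2 = 20.79 J/(mol·K).
W = (1.72)(20.79)(372 − 606) = -8366 J.

W ≈ -8370 J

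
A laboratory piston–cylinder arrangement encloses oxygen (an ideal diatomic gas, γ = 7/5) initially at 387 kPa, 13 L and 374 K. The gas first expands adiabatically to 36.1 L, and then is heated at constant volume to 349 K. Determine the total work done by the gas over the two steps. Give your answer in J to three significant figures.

W_total ≈ 4220 J

Step 1 (adiabatic): W = (P₁V₁ − P₂V₂)/(γ−1) = (5031 − 3344)/0.4 = 4218 J.
Step 2 (isochoric): W = 0 (constant volume).
W_total = 4218 + 0 = 4218 J.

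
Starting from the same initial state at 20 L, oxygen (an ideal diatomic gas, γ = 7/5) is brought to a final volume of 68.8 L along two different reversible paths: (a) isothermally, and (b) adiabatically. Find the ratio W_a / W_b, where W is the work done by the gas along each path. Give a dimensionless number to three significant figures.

Path (a) isothermal: W = P₁V₁ ln(V₂/V₁) → W_a/(P₁V₁) = 1.235.
Path (b) adiabatic: W = P₁V₁(1 − (V₁/V₂)^(γ−1))/(γ−1) → W_b/(P₁V₁) = 0.9748.
W_a / W_b = 1.235 / 0.9748 = 1.267.

W_a / W_b ≈ 1.27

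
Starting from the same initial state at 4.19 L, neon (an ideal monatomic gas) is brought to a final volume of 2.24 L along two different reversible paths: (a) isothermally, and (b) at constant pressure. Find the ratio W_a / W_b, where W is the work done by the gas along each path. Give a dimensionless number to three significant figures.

Path (a) isothermal: W = P₁V₁ ln(V₂/V₁) → W_a/(P₁V₁) = -0.6262.
Path (b) isobaric: W = P₁(V₂ − V₁) → W_b/(P₁V₁) = -0.4654.
W_a / W_b = -0.6262 / -0.4654 = 1.346.

W_a / W_b ≈ 1.35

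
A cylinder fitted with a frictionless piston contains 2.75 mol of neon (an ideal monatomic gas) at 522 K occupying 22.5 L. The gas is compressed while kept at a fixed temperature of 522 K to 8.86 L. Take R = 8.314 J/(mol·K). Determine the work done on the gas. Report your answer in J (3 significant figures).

W ≈ 11100 J

Isothermal: W = nRT ln(V₂/V₁).
W = (2.75)(8.314)(522) × ln(8.86/22.5)
  = 11935 × -0.932
W_by_gas = -11123 J; work on gas = −W_by = 11123 J.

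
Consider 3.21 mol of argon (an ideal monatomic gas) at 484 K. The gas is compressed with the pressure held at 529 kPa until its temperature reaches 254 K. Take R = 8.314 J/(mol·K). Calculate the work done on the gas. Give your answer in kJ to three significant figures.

W ≈ 6.14 kJ

Isobaric: W = P ΔV = nR ΔT.
W = (3.21)(8.314)(254 − 484) = -6138 J.
Work on gas = −W_by = 6138 J.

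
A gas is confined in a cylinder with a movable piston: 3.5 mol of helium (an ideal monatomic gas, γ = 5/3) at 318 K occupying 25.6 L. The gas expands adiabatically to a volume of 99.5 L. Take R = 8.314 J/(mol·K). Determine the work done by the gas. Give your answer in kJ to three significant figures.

W ≈ 8.27 kJ

Adiabatic: TV^(γ−1) = const with γ = 5/3.
T₂ = T₁ (V₁/V₂)^(γ−1) = 318 × (25.6/99.5)^0.667 = 318 × 0.4045 = 128.6 K.
W_by = nCᵥ(T₁ − T₂) = (3.5)(12.47)(318 − 128.6) = 8265 J.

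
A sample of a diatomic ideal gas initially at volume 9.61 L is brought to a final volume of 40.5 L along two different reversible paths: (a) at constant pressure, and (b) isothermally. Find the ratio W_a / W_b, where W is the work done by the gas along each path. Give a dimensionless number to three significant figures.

W_a / W_b ≈ 2.23

Path (a) isobaric: W = P₁(V₂ − V₁) → W_a/(P₁V₁) = 3.214.
Path (b) isothermal: W = P₁V₁ ln(V₂/V₁) → W_b/(P₁V₁) = 1.438.
W_a / W_b = 3.214 / 1.438 = 2.235.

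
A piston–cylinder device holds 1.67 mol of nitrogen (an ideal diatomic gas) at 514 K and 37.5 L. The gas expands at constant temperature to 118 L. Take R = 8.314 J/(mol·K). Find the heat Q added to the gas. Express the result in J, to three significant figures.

Q ≈ 8180 J

Isothermal ⇒ ΔU = 0, so Q = W = nRT ln(V₂/V₁).
Q = (1.67)(8.314)(514) ln(118/37.5) = 7137 × 1.146 = 8181 J.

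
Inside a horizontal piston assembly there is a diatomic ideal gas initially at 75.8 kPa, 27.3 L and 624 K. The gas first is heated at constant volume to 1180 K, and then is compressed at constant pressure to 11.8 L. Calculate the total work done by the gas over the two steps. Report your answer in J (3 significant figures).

W_total ≈ -2220 J

Step 1 (isochoric): W = 0 (constant volume).
After step 1: P = 143.3 kPa (V unchanged).
Step 2 (isobaric): W = PΔV = (143.3 kPa)(11.8 − 27.3 L) = -2222 J.
W_total = 0 − 2222 = -2222 J.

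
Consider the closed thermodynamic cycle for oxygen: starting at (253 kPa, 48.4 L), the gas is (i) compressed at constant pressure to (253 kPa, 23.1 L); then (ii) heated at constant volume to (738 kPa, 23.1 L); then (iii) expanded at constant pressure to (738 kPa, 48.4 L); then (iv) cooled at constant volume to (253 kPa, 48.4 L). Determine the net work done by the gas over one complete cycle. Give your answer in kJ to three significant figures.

Constant-volume legs do no work.
W(i) = (253)(23.1 − 48.4) = -6401 J; W(iii) = (738)(48.4 − 23.1) = 18671 J.
W_net = -6401 + 18671 = 12270 J (the clockwise enclosed area).

W_net ≈ 12.3 kJ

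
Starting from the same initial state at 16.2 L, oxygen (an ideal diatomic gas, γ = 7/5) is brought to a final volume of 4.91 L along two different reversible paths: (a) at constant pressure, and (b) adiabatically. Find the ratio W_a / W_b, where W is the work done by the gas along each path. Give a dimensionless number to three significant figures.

Path (a) isobaric: W = P₁(V₂ − V₁) → W_a/(P₁V₁) = -0.6969.
Path (b) adiabatic: W = P₁V₁(1 − (V₁/V₂)^(γ−1))/(γ−1) → W_b/(P₁V₁) = -1.53.
W_a / W_b = -0.6969 / -1.53 = 0.4555.

W_a / W_b ≈ 0.455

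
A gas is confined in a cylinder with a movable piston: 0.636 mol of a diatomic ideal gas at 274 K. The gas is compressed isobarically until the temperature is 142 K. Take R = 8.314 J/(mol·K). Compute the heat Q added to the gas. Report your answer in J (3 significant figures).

Q ≈ -2440 J

Isobaric: W = nRΔT = (0.636)(8.314)(-132) = -698 J.
ΔU = nCᵥΔT with Cᵥ = 5R/2: ΔU = (0.636)(20.79)(-132) = -1745 J.
Q = ΔU + W = -1745 − 698 = -2443 J.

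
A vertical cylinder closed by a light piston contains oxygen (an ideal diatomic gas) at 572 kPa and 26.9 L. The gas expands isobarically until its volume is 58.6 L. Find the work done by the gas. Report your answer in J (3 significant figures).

W ≈ 18100 J

Isobaric: W = P ΔV.
W = (572 kPa)(58.6 − 26.9 L) = (572)(31.7) = 18132 J.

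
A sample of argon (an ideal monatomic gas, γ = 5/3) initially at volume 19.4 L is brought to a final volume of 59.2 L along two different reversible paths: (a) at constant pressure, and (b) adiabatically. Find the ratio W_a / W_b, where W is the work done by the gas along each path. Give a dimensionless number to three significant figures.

Path (a) isobaric: W = P₁(V₂ − V₁) → W_a/(P₁V₁) = 2.052.
Path (b) adiabatic: W = P₁V₁(1 − (V₁/V₂)^(γ−1))/(γ−1) → W_b/(P₁V₁) = 0.787.
W_a / W_b = 2.052 / 0.787 = 2.607.

W_a / W_b ≈ 2.61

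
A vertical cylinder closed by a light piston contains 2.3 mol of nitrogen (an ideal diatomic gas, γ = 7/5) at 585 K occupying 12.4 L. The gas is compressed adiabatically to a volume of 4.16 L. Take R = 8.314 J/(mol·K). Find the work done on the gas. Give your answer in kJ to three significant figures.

Adiabatic: TV^(γ−1) = const with γ = 7/5.
T₂ = T₁ (V₁/V₂)^(γ−1) = 585 × (12.4/4.16)^0.4 = 585 × 1.548 = 905.5 K.
W_by = nCᵥ(T₁ − T₂) = (2.3)(20.79)(585 − 905.5) = -15322 J.
Work on gas = −W_by = 15322 J.

W ≈ 15.3 kJ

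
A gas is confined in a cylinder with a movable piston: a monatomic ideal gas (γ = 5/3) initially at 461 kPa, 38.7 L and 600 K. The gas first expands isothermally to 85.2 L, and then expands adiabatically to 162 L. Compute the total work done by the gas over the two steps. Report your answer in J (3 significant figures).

Step 1 (isothermal): W = P₁V₁ ln(V₂/V₁) = (17841) ln(85.2/38.7) = 14079 J.
After step 1: P = 209.4 kPa, V = 85.2 L, T = 600 K.
Step 2 (adiabatic): W = (P₁V₁ − P₂V₂)/(γ−1) = (17841 − 11624)/0.667 = 9325 J.
W_total = 14079 + 9325 = 23404 J.

W_total ≈ 23400 J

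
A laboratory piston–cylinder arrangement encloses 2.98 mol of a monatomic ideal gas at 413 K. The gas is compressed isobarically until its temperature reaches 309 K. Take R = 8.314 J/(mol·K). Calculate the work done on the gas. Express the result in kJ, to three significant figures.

Isobaric: W = P ΔV = nR ΔT.
W = (2.98)(8.314)(309 − 413) = -2577 J.
Work on gas = −W_by = 2577 J.

W ≈ 2.58 kJ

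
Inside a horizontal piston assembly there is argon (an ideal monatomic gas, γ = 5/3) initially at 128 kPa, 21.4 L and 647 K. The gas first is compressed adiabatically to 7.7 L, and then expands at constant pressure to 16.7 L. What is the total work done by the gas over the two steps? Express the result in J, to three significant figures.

W_total ≈ 2320 J

Step 1 (adiabatic): W = (P₁V₁ − P₂V₂)/(γ−1) = (2739 − 5415)/0.667 = -4013 J.
After step 1: P = 703.2 kPa, V = 7.7 L, T = 1279 K.
Step 2 (isobaric): W = PΔV = (703.2 kPa)(16.7 − 7.7 L) = 6329 J.
W_total = -4013 + 6329 = 2316 J.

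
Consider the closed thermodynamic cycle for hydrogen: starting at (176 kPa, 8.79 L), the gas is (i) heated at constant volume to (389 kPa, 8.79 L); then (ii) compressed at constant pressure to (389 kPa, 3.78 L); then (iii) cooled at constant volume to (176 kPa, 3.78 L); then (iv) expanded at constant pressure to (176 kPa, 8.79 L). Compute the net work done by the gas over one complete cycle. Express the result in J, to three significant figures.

Constant-volume legs do no work.
W(ii) = (389)(3.78 − 8.79) = -1949 J; W(iv) = (176)(8.79 − 3.78) = 881.8 J.
W_net = -1949 + 881.8 = -1067 J (the counter-clockwise enclosed area).

W_net ≈ -1070 J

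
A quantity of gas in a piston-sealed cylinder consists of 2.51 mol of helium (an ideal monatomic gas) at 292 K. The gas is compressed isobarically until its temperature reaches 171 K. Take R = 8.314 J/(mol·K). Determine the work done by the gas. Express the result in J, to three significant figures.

Isobaric: W = P ΔV = nR ΔT.
W = (2.51)(8.314)(171 − 292) = -2525 J.

W ≈ -2530 J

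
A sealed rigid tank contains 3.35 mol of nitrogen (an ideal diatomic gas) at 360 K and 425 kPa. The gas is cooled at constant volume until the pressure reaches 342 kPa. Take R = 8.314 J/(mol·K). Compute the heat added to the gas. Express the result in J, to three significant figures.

Constant volume ⇒ W = 0, so Q = ΔU = nCᵥΔT with Cᵥ = 5R/2 = 20.79 J/(mol·K).
At constant V, T₂/T₁ = P₂/P₁ ⇒ ΔT = T₁(P₂/P₁ − 1) = 360·(342/425 − 1) = -70.31 K.
ΔU = (3.35)(20.79)(-70.31) = -4895 J.

Q ≈ -4900 J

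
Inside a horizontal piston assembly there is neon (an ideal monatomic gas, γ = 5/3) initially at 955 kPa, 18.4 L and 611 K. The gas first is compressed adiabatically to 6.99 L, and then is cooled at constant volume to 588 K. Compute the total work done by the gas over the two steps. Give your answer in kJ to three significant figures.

Step 1 (adiabatic): W = (P₁V₁ − P₂V₂)/(γ−1) = (17572 − 33500)/0.667 = -23892 J.
Step 2 (isochoric): W = 0 (constant volume).
W_total = -23892 + 0 = -23892 J.

W_total ≈ -23.9 kJ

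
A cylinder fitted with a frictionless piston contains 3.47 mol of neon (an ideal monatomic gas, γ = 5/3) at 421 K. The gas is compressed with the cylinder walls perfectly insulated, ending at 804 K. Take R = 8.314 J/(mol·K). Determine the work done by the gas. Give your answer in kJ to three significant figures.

Adiabatic ⇒ Q = 0, so W_by = −ΔU = nCᵥ(T₁ − T₂).
Cᵥ = 3R/2 = 12.47 J/(mol·K).
W = (3.47)(12.47)(421 − 804) = -16574 J.

W ≈ -16.6 kJ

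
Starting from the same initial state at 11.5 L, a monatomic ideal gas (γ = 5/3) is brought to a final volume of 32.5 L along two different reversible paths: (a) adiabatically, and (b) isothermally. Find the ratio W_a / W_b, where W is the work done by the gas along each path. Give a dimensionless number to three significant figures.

W_a / W_b ≈ 0.722

Path (a) adiabatic: W = P₁V₁(1 − (V₁/V₂)^(γ−1))/(γ−1) → W_a/(P₁V₁) = 0.7496.
Path (b) isothermal: W = P₁V₁ ln(V₂/V₁) → W_b/(P₁V₁) = 1.039.
W_a / W_b = 0.7496 / 1.039 = 0.7215.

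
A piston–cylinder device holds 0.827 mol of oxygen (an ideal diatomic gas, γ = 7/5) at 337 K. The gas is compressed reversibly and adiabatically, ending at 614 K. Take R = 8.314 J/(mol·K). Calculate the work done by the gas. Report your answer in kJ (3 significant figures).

Adiabatic ⇒ Q = 0, so W_by = −ΔU = nCᵥ(T₁ − T₂).
Cᵥ = 5R/2 = 20.79 J/(mol·K).
W = (0.827)(20.79)(337 − 614) = -4761 J.

W ≈ -4.76 kJ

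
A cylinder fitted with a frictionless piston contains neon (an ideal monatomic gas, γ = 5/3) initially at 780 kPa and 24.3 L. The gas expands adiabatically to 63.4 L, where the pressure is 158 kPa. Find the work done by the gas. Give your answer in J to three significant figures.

W ≈ 13400 J

Adiabatic: W = (P₁V₁ − P₂V₂)/(γ − 1) with γ = 5/3.
P₁V₁ = 18954 J, P₂V₂ = 10017 J.
W = (18954 − 10017) / 0.6667 = 13405 J.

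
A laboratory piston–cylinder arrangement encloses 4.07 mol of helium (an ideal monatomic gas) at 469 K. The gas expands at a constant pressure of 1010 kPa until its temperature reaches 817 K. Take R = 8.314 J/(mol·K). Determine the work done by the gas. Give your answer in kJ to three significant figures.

Isobaric: W = P ΔV = nR ΔT.
W = (4.07)(8.314)(817 − 469) = 11776 J.

W ≈ 11.8 kJ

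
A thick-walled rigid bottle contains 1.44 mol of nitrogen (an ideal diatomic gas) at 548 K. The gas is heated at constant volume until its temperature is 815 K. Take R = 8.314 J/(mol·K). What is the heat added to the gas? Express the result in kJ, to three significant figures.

Q ≈ 7.99 kJ

Constant volume ⇒ W = 0, so Q = ΔU = nCᵥΔT with Cᵥ = 5R/2 = 20.79 J/(mol·K).
ΔU = (1.44)(20.79)(815 − 548) = 7991 J.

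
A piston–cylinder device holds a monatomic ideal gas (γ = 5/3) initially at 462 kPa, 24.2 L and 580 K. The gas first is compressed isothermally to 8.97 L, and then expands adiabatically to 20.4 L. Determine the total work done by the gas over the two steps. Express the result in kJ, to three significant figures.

Step 1 (isothermal): W = P₁V₁ ln(V₂/V₁) = (11180) ln(8.97/24.2) = -11096 J.
After step 1: P = 1246 kPa, V = 8.97 L, T = 580 K.
Step 2 (adiabatic): W = (P₁V₁ − P₂V₂)/(γ−1) = (11180 − 6465)/0.667 = 7073 J.
W_total = -11096 + 7073 = -4023 J.

W_total ≈ -4.02 kJ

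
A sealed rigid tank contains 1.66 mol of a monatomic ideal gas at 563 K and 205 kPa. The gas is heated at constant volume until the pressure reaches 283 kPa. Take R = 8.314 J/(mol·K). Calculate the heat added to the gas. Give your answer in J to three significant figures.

Constant volume ⇒ W = 0, so Q = ΔU = nCᵥΔT with Cᵥ = 3R/2 = 12.47 J/(mol·K).
At constant V, T₂/T₁ = P₂/P₁ ⇒ ΔT = T₁(P₂/P₁ − 1) = 563·(283/205 − 1) = 214.2 K.
ΔU = (1.66)(12.47)(214.2) = 4435 J.

Q ≈ 4430 J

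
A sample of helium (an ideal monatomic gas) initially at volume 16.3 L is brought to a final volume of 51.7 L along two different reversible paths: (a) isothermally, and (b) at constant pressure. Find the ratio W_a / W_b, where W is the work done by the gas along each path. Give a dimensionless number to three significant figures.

Path (a) isothermal: W = P₁V₁ ln(V₂/V₁) → W_a/(P₁V₁) = 1.154.
Path (b) isobaric: W = P₁(V₂ − V₁) → W_b/(P₁V₁) = 2.172.
W_a / W_b = 1.154 / 2.172 = 0.5315.

W_a / W_b ≈ 0.531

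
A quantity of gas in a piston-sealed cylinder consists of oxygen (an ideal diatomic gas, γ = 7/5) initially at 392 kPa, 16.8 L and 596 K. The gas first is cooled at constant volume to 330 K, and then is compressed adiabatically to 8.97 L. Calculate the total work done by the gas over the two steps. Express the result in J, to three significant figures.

Step 1 (isochoric): W = 0 (constant volume).
After step 1: P = 217 kPa (V unchanged).
Step 2 (adiabatic): W = (P₁V₁ − P₂V₂)/(γ−1) = (3646 − 4687)/0.4 = -2601 J.
W_total = 0 − 2601 = -2601 J.

W_total ≈ -2600 J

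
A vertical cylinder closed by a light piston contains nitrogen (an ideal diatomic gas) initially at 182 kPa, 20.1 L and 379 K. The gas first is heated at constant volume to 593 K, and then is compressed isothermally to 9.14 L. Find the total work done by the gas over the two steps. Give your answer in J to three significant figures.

W_total ≈ -4510 J

Step 1 (isochoric): W = 0 (constant volume).
After step 1: P = 284.8 kPa (V unchanged).
Step 2 (isothermal): W = P₁V₁ ln(V₂/V₁) = (5724) ln(9.14/20.1) = -4511 J.
W_total = 0 − 4511 = -4511 J.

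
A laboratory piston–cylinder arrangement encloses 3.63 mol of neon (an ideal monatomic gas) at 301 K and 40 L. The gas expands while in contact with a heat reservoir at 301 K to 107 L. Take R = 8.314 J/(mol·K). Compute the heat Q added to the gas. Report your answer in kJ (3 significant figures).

Q ≈ 8.94 kJ

Isothermal ⇒ ΔU = 0, so Q = W = nRT ln(V₂/V₁).
Q = (3.63)(8.314)(301) ln(107/40) = 9084 × 0.9839 = 8938 J.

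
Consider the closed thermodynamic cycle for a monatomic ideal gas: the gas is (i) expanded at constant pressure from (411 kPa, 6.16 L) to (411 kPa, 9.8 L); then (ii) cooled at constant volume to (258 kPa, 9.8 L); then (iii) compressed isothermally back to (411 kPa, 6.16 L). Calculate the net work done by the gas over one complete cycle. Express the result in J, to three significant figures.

W_net ≈ 322 J

Leg (i): W = PΔV = (411)(9.8 − 6.16) = 1496 J.
Leg (ii): W = 0.
Leg (iii): W = PᵢVᵢ ln(V_f/Vᵢ) = (2528) ln(6.16/9.8) = -1174 J.
W_net = 1496 − 1174 = 322.1 J.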